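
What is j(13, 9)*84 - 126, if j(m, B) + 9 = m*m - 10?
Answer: 12474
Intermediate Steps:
j(m, B) = -19 + m**2 (j(m, B) = -9 + (m*m - 10) = -9 + (m**2 - 10) = -9 + (-10 + m**2) = -19 + m**2)
j(13, 9)*84 - 126 = (-19 + 13**2)*84 - 126 = (-19 + 169)*84 - 126 = 150*84 - 126 = 12600 - 126 = 12474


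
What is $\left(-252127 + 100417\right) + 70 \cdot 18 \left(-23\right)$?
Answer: $-180690$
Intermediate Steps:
$\left(-252127 + 100417\right) + 70 \cdot 18 \left(-23\right) = -151710 + 1260 \left(-23\right) = -151710 - 28980 = -180690$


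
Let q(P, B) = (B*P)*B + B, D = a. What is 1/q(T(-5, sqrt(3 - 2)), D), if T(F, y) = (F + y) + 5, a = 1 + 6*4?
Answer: 1/650 ≈ 0.0015385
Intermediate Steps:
a = 25 (a = 1 + 24 = 25)
T(F, y) = 5 + F + y
D = 25
q(P, B) = B + P*B**2 (q(P, B) = P*B**2 + B = B + P*B**2)
1/q(T(-5, sqrt(3 - 2)), D) = 1/(25*(1 + 25*(5 - 5 + sqrt(3 - 2)))) = 1/(25*(1 + 25*(5 - 5 + sqrt(1)))) = 1/(25*(1 + 25*(5 - 5 + 1))) = 1/(25*(1 + 25*1)) = 1/(25*(1 + 25)) = 1/(25*26) = 1/650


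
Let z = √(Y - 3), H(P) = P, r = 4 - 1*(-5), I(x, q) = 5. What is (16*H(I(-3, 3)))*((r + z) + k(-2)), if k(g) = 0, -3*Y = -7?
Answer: 720 + 80*I*√6/3 ≈ 720.0 + 65.32*I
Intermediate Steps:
Y = 7/3 (Y = -⅓*(-7) = 7/3 ≈ 2.3333)
r = 9 (r = 4 + 5 = 9)
z = I*√6/3 (z = √(7/3 - 3) = √(-⅔) = I*√6/3 ≈ 0.8165*I)
(16*H(I(-3, 3)))*((r + z) + k(-2)) = (16*5)*((9 + I*√6/3) + 0) = 80*(9 + I*√6/3) = 720 + 80*I*√6/3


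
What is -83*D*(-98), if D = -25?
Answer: -203350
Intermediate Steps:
-83*D*(-98) = -83*(-25)*(-98) = 2075*(-98) = -203350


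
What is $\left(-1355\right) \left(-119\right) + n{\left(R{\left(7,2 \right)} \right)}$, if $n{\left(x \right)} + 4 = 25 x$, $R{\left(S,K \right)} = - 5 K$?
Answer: $160991$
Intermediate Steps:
$n{\left(x \right)} = -4 + 25 x$
$\left(-1355\right) \left(-119\right) + n{\left(R{\left(7,2 \right)} \right)} = \left(-1355\right) \left(-119\right) + \left(-4 + 25 \left(\left(-5\right) 2\right)\right) = 161245 + \left(-4 + 25 \left(-10\right)\right) = 161245 - 254 = 160991$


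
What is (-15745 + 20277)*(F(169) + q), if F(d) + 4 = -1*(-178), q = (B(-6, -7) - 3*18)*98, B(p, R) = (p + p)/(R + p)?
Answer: -296202456/13 ≈ -2.2785e+7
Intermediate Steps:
B(p, R) = 2*p/(R + p) (B(p, R) = (2*p)/(R + p) = 2*p/(R + p))
q = -67620/13 (q = (2*(-6)/(-7 - 6) - 3*18)*98 = (2*(-6)/(-13) - 54)*98 = (2*(-6)*(-1/13) - 54)*98 = (12/13 - 54)*98 = -690/13*98 = -67620/13 ≈ -5201.5)
F(d) = 174 (F(d) = -4 - 1*(-178) = -4 + 178 = 174)
(-15745 + 20277)*(F(169) + q) = (-15745 + 20277)*(174 - 67620/13) = 4532*(-65358/13) = -296202456/13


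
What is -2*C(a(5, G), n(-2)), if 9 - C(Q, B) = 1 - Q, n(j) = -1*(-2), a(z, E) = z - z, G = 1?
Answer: -16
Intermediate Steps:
a(z, E) = 0
n(j) = 2
C(Q, B) = 8 + Q (C(Q, B) = 9 - (1 - Q) = 9 + (-1 + Q) = 8 + Q)
-2*C(a(5, G), n(-2)) = -2*(8 + 0) = -2*8 = -16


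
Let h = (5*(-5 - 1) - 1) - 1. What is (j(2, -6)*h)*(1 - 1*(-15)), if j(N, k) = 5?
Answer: -2560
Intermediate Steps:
h = -32 (h = (5*(-6) - 1) - 1 = (-30 - 1) - 1 = -31 - 1 = -32)
(j(2, -6)*h)*(1 - 1*(-15)) = (5*(-32))*(1 - 1*(-15)) = -160*(1 + 15) = -160*16 = -2560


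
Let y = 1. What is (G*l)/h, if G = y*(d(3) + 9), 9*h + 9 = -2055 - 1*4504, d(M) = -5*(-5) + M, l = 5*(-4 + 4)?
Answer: 0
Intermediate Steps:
l = 0 (l = 5*0 = 0)
d(M) = 25 + M
h = -6568/9 (h = -1 + (-2055 - 1*4504)/9 = -1 + (-2055 - 4504)/9 = -1 + (⅑)*(-6559) = -1 - 6559/9 = -6568/9 ≈ -729.78)
G = 37 (G = 1*((25 + 3) + 9) = 1*(28 + 9) = 1*37 = 37)
(G*l)/h = (37*0)/(-6568/9) = 0*(-9/6568) = 0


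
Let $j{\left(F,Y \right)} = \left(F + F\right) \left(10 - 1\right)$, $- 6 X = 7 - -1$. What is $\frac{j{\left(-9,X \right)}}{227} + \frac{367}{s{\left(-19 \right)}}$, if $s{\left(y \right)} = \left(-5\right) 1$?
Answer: $- \frac{84119}{1135} \approx -74.114$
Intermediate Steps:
$X = - \frac{4}{3}$ ($X = - \frac{7 - -1}{6} = - \frac{7 + 1}{6} = \left(- \frac{1}{6}\right) 8 = - \frac{4}{3} \approx -1.3333$)
$j{\left(F,Y \right)} = 18 F$ ($j{\left(F,Y \right)} = 2 F 9 = 18 F$)
$s{\left(y \right)} = -5$
$\frac{j{\left(-9,X \right)}}{227} + \frac{367}{s{\left(-19 \right)}} = \frac{18 \left(-9\right)}{227} + \frac{367}{-5} = \left(-162\right) \frac{1}{227} + 367 \left(- \frac{1}{5}\right) = - \frac{162}{227} - \frac{367}{5} = - \frac{84119}{1135}$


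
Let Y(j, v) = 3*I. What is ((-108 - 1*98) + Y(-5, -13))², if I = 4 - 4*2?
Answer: 47524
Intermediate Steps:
I = -4 (I = 4 - 8 = -4)
Y(j, v) = -12 (Y(j, v) = 3*(-4) = -12)
((-108 - 1*98) + Y(-5, -13))² = ((-108 - 1*98) - 12)² = ((-108 - 98) - 12)² = (-206 - 12)² = (-218)² = 47524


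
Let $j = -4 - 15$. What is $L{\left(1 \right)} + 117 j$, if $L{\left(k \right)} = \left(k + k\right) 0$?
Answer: $-2223$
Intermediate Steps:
$L{\left(k \right)} = 0$ ($L{\left(k \right)} = 2 k 0 = 0$)
$j = -19$ ($j = -4 - 15 = -19$)
$L{\left(1 \right)} + 117 j = 0 + 117 \left(-19\right) = 0 - 2223 = -2223$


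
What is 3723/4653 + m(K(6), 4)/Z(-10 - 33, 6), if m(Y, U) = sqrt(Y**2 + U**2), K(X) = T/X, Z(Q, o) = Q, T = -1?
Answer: 1241/1551 - sqrt(577)/258 ≈ 0.70702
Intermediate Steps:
K(X) = -1/X
m(Y, U) = sqrt(U**2 + Y**2)
3723/4653 + m(K(6), 4)/Z(-10 - 33, 6) = 3723/4653 + sqrt(4**2 + (-1/6)**2)/(-10 - 33) = 3723*(1/4653) + sqrt(16 + (-1*1/6)**2)/(-43) = 1241/1551 + sqrt(16 + (-1/6)**2)*(-1/43) = 1241/1551 + sqrt(16 + 1/36)*(-1/43) = 1241/1551 + sqrt(577/36)*(-1/43) = 1241/1551 + (sqrt(577)/6)*(-1/43) = 1241/1551 - sqrt(577)/258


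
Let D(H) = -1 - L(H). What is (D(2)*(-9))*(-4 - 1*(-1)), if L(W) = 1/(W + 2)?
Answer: -135/4 ≈ -33.750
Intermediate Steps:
L(W) = 1/(2 + W)
D(H) = -1 - 1/(2 + H)
(D(2)*(-9))*(-4 - 1*(-1)) = (((-3 - 1*2)/(2 + 2))*(-9))*(-4 - 1*(-1)) = (((-3 - 2)/4)*(-9))*(-4 + 1) = (((1/4)*(-5))*(-9))*(-3) = -5/4*(-9)*(-3) = (45/4)*(-3) = -135/4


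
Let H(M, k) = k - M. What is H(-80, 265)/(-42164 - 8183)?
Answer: -15/2189 ≈ -0.0068524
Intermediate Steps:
H(-80, 265)/(-42164 - 8183) = (265 - 1*(-80))/(-42164 - 8183) = (265 + 80)/(-50347) = 345*(-1/50347) = -15/2189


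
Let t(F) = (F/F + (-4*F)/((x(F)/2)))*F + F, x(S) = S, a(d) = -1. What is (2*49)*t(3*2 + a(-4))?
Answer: -2940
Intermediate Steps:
t(F) = -6*F (t(F) = (F/F + (-4*F)/((F/2)))*F + F = (1 + (-4*F)/((F*(½))))*F + F = (1 + (-4*F)/((F/2)))*F + F = (1 + (-4*F)*(2/F))*F + F = (1 - 8)*F + F = -7*F + F = -6*F)
(2*49)*t(3*2 + a(-4)) = (2*49)*(-6*(3*2 - 1)) = 98*(-6*(6 - 1)) = 98*(-6*5) = 98*(-30) = -2940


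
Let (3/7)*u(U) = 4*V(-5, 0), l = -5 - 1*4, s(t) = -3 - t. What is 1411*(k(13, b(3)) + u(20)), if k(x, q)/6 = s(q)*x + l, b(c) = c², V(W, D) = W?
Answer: -4388210/3 ≈ -1.4627e+6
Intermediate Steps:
l = -9 (l = -5 - 4 = -9)
u(U) = -140/3 (u(U) = 7*(4*(-5))/3 = (7/3)*(-20) = -140/3)
k(x, q) = -54 + 6*x*(-3 - q) (k(x, q) = 6*((-3 - q)*x - 9) = 6*(x*(-3 - q) - 9) = 6*(-9 + x*(-3 - q)) = -54 + 6*x*(-3 - q))
1411*(k(13, b(3)) + u(20)) = 1411*((-54 - 6*13*(3 + 3²)) - 140/3) = 1411*((-54 - 6*13*(3 + 9)) - 140/3) = 1411*((-54 - 6*13*12) - 140/3) = 1411*((-54 - 936) - 140/3) = 1411*(-990 - 140/3) = 1411*(-3110/3) = -4388210/3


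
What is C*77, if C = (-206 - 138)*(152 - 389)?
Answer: 6277656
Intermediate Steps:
C = 81528 (C = -344*(-237) = 81528)
C*77 = 81528*77 = 6277656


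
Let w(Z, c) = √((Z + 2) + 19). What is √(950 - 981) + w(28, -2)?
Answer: 7 + I*√31 ≈ 7.0 + 5.5678*I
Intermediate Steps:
w(Z, c) = √(21 + Z) (w(Z, c) = √((2 + Z) + 19) = √(21 + Z))
√(950 - 981) + w(28, -2) = √(950 - 981) + √(21 + 28) = √(-31) + √49 = I*√31 + 7 = 7 + I*√31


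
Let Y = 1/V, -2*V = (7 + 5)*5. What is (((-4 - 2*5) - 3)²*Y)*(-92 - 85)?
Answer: 17051/10 ≈ 1705.1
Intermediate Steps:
V = -30 (V = -(7 + 5)*5/2 = -6*5 = -½*60 = -30)
Y = -1/30 (Y = 1/(-30) = -1/30 ≈ -0.033333)
(((-4 - 2*5) - 3)²*Y)*(-92 - 85) = (((-4 - 2*5) - 3)²*(-1/30))*(-92 - 85) = (((-4 - 10) - 3)²*(-1/30))*(-177) = ((-14 - 3)²*(-1/30))*(-177) = ((-17)²*(-1/30))*(-177) = (289*(-1/30))*(-177) = -289/30*(-177) = 17051/10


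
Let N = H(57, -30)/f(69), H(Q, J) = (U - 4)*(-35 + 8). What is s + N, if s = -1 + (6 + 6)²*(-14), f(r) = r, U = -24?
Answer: -46139/23 ≈ -2006.0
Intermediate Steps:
H(Q, J) = 756 (H(Q, J) = (-24 - 4)*(-35 + 8) = -28*(-27) = 756)
s = -2017 (s = -1 + 12²*(-14) = -1 + 144*(-14) = -1 - 2016 = -2017)
N = 252/23 (N = 756/69 = 756*(1/69) = 252/23 ≈ 10.957)
s + N = -2017 + 252/23 = -46139/23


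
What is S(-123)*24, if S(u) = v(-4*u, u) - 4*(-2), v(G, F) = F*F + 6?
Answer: 363432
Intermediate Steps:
v(G, F) = 6 + F² (v(G, F) = F² + 6 = 6 + F²)
S(u) = 14 + u² (S(u) = (6 + u²) - 4*(-2) = (6 + u²) + 8 = 14 + u²)
S(-123)*24 = (14 + (-123)²)*24 = (14 + 15129)*24 = 15143*24 = 363432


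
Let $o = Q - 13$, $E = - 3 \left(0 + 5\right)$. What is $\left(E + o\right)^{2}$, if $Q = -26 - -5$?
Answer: $2401$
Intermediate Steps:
$Q = -21$ ($Q = -26 + 5 = -21$)
$E = -15$ ($E = \left(-3\right) 5 = -15$)
$o = -34$ ($o = -21 - 13 = -34$)
$\left(E + o\right)^{2} = \left(-15 - 34\right)^{2} = \left(-49\right)^{2} = 2401$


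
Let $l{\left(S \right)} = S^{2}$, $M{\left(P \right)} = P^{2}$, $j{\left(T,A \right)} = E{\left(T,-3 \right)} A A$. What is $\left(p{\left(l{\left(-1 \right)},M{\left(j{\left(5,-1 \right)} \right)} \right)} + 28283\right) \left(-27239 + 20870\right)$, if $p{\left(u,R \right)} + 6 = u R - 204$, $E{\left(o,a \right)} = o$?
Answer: $-178956162$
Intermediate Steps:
$j{\left(T,A \right)} = T A^{2}$ ($j{\left(T,A \right)} = T A A = A T A = T A^{2}$)
$p{\left(u,R \right)} = -210 + R u$ ($p{\left(u,R \right)} = -6 + \left(u R - 204\right) = -6 + \left(R u - 204\right) = -6 + \left(-204 + R u\right) = -210 + R u$)
$\left(p{\left(l{\left(-1 \right)},M{\left(j{\left(5,-1 \right)} \right)} \right)} + 28283\right) \left(-27239 + 20870\right) = \left(\left(-210 + \left(5 \left(-1\right)^{2}\right)^{2} \left(-1\right)^{2}\right) + 28283\right) \left(-27239 + 20870\right) = \left(\left(-210 + \left(5 \cdot 1\right)^{2} \cdot 1\right) + 28283\right) \left(-6369\right) = \left(\left(-210 + 5^{2} \cdot 1\right) + 28283\right) \left(-6369\right) = \left(\left(-210 + 25 \cdot 1\right) + 28283\right) \left(-6369\right) = \left(\left(-210 + 25\right) + 28283\right) \left(-6369\right) = \left(-185 + 28283\right) \left(-6369\right) = 28098 \left(-6369\right) = -178956162$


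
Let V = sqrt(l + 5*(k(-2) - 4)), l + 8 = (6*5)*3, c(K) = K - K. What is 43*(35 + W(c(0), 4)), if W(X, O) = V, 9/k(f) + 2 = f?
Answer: 1505 + 43*sqrt(203)/2 ≈ 1811.3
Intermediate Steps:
k(f) = 9/(-2 + f)
c(K) = 0
l = 82 (l = -8 + (6*5)*3 = -8 + 30*3 = -8 + 90 = 82)
V = sqrt(203)/2 (V = sqrt(82 + 5*(9/(-2 - 2) - 4)) = sqrt(82 + 5*(9/(-4) - 4)) = sqrt(82 + 5*(9*(-1/4) - 4)) = sqrt(82 + 5*(-9/4 - 4)) = sqrt(82 + 5*(-25/4)) = sqrt(82 - 125/4) = sqrt(203/4) = sqrt(203)/2 ≈ 7.1239)
W(X, O) = sqrt(203)/2
43*(35 + W(c(0), 4)) = 43*(35 + sqrt(203)/2) = 1505 + 43*sqrt(203)/2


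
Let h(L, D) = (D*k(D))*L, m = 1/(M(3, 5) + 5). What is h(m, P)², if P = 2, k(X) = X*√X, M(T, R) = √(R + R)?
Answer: 32/(5 + √10)² ≈ 0.48032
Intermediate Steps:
M(T, R) = √2*√R (M(T, R) = √(2*R) = √2*√R)
m = 1/(5 + √10) (m = 1/(√2*√5 + 5) = 1/(√10 + 5) = 1/(5 + √10) ≈ 0.12251)
k(X) = X^(3/2)
h(L, D) = L*D^(5/2) (h(L, D) = (D*D^(3/2))*L = D^(5/2)*L = L*D^(5/2))
h(m, P)² = ((⅓ - √10/15)*2^(5/2))² = ((⅓ - √10/15)*(4*√2))² = (4*√2*(⅓ - √10/15))² = 32*(⅓ - √10/15)²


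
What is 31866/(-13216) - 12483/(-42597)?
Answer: -66245593/31275664 ≈ -2.1181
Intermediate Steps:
31866/(-13216) - 12483/(-42597) = 31866*(-1/13216) - 12483*(-1/42597) = -15933/6608 + 1387/4733 = -66245593/31275664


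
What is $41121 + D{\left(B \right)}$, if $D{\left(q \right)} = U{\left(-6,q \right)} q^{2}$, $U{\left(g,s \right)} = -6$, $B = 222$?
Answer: $-254583$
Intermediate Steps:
$D{\left(q \right)} = - 6 q^{2}$
$41121 + D{\left(B \right)} = 41121 - 6 \cdot 222^{2} = 41121 - 295704 = -254583$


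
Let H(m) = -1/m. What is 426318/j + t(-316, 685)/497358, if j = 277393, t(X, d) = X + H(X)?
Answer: 7441624884521/4844056261256 ≈ 1.5362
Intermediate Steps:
t(X, d) = X - 1/X
426318/j + t(-316, 685)/497358 = 426318/277393 + (-316 - 1/(-316))/497358 = 426318*(1/277393) + (-316 - 1*(-1/316))*(1/497358) = 426318/277393 + (-316 + 1/316)*(1/497358) = 426318/277393 - 99855/316*1/497358 = 426318/277393 - 11095/17462792 = 7441624884521/4844056261256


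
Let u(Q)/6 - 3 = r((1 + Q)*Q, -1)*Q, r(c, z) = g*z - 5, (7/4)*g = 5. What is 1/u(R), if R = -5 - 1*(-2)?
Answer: 7/1116 ≈ 0.0062724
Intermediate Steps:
g = 20/7 (g = (4/7)*5 = 20/7 ≈ 2.8571)
R = -3 (R = -5 + 2 = -3)
r(c, z) = -5 + 20*z/7 (r(c, z) = 20*z/7 - 5 = -5 + 20*z/7)
u(Q) = 18 - 330*Q/7 (u(Q) = 18 + 6*((-5 + (20/7)*(-1))*Q) = 18 + 6*((-5 - 20/7)*Q) = 18 + 6*(-55*Q/7) = 18 - 330*Q/7)
1/u(R) = 1/(18 - 330/7*(-3)) = 1/(18 + 990/7) = 1/(1116/7) = 7/1116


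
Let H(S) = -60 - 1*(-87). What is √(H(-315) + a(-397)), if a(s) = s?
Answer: I*√370 ≈ 19.235*I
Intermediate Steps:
H(S) = 27 (H(S) = -60 + 87 = 27)
√(H(-315) + a(-397)) = √(27 - 397) = √(-370) = I*√370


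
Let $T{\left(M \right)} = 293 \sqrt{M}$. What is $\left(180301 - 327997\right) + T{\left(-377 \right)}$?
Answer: $-147696 + 293 i \sqrt{377} \approx -1.477 \cdot 10^{5} + 5689.0 i$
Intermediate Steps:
$\left(180301 - 327997\right) + T{\left(-377 \right)} = \left(180301 - 327997\right) + 293 \sqrt{-377} = -147696 + 293 i \sqrt{377}$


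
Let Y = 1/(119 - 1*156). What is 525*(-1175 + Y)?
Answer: -22824900/37 ≈ -6.1689e+5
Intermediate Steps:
Y = -1/37 (Y = 1/(119 - 156) = 1/(-37) = -1/37 ≈ -0.027027)
525*(-1175 + Y) = 525*(-1175 - 1/37) = 525*(-43476/37) = -22824900/37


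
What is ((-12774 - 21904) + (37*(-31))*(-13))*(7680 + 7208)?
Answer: -294291096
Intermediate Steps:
((-12774 - 21904) + (37*(-31))*(-13))*(7680 + 7208) = (-34678 - 1147*(-13))*14888 = (-34678 + 14911)*14888 = -19767*14888 = -294291096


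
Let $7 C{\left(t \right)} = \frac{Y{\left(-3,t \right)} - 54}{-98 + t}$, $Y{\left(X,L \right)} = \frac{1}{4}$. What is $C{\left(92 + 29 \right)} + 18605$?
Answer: $\frac{11981405}{644} \approx 18605.0$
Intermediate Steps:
$Y{\left(X,L \right)} = \frac{1}{4}$
$C{\left(t \right)} = - \frac{215}{28 \left(-98 + t\right)}$ ($C{\left(t \right)} = \frac{\left(\frac{1}{4} - 54\right) \frac{1}{-98 + t}}{7} = \frac{\left(- \frac{215}{4}\right) \frac{1}{-98 + t}}{7} = - \frac{215}{28 \left(-98 + t\right)}$)
$C{\left(92 + 29 \right)} + 18605 = - \frac{215}{-2744 + 28 \left(92 + 29\right)} + 18605 = - \frac{215}{-2744 + 28 \cdot 121} + 18605 = - \frac{215}{-2744 + 3388} + 18605 = - \frac{215}{644} + 18605 = \frac{11981405}{644}$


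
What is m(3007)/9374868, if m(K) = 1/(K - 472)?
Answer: 1/23765290380 ≈ 4.2078e-11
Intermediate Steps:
m(K) = 1/(-472 + K)
m(3007)/9374868 = 1/((-472 + 3007)*9374868) = (1/9374868)/2535 = (1/2535)*(1/9374868) = 1/23765290380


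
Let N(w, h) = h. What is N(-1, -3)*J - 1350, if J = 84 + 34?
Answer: -1704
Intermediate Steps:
J = 118
N(-1, -3)*J - 1350 = -3*118 - 1350 = -354 - 1350 = -1704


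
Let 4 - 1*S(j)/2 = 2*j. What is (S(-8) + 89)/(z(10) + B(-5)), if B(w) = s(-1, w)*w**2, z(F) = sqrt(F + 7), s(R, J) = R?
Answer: -3225/608 - 129*sqrt(17)/608 ≈ -6.1791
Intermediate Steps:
S(j) = 8 - 4*j
z(F) = sqrt(7 + F)
B(w) = -w**2
(S(-8) + 89)/(z(10) + B(-5)) = ((8 - 4*(-8)) + 89)/(sqrt(7 + 10) - 1*(-5)**2) = ((8 + 32) + 89)/(sqrt(17) - 1*25) = (40 + 89)/(sqrt(17) - 25) = 129/(-25 + sqrt(17))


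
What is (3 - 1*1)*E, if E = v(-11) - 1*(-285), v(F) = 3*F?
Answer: 504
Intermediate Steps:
E = 252 (E = 3*(-11) - 1*(-285) = -33 + 285 = 252)
(3 - 1*1)*E = (3 - 1*1)*252 = (3 - 1)*252 = 2*252 = 504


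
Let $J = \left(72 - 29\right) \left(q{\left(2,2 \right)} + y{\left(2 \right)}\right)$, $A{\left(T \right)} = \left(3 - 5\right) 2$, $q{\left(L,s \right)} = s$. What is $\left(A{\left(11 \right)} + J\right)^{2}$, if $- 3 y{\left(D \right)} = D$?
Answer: $\frac{25600}{9} \approx 2844.4$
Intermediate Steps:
$y{\left(D \right)} = - \frac{D}{3}$
$A{\left(T \right)} = -4$ ($A{\left(T \right)} = \left(-2\right) 2 = -4$)
$J = \frac{172}{3}$ ($J = \left(72 - 29\right) \left(2 - \frac{2}{3}\right) = 43 \left(2 - \frac{2}{3}\right) = 43 \cdot \frac{4}{3} = \frac{172}{3} \approx 57.333$)
$\left(A{\left(11 \right)} + J\right)^{2} = \left(-4 + \frac{172}{3}\right)^{2} = \left(\frac{160}{3}\right)^{2} = \frac{25600}{9}$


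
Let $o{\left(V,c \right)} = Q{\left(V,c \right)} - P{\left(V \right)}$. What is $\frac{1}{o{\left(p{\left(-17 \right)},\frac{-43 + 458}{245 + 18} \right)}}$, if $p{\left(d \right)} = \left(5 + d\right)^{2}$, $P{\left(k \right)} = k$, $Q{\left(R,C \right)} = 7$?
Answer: $- \frac{1}{137} \approx -0.0072993$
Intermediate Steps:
$o{\left(V,c \right)} = 7 - V$
$\frac{1}{o{\left(p{\left(-17 \right)},\frac{-43 + 458}{245 + 18} \right)}} = \frac{1}{7 - \left(5 - 17\right)^{2}} = \frac{1}{7 - \left(-12\right)^{2}} = \frac{1}{7 - 144} = \frac{1}{-137} = - \frac{1}{137}$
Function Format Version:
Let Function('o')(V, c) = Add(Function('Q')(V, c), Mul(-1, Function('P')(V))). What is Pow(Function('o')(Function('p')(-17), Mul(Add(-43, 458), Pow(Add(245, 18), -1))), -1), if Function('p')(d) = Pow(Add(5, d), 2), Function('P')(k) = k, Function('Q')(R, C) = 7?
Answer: Rational(-1, 137) ≈ -0.0072993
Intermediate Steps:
Function('o')(V, c) = Add(7, Mul(-1, V))
Pow(Function('o')(Function('p')(-17), Mul(Add(-43, 458), Pow(Add(245, 18), -1))), -1) = Pow(Add(7, Mul(-1, Pow(Add(5, -17), 2))), -1) = Pow(Add(7, Mul(-1, Pow(-12, 2))), -1) = Pow(Add(7, Mul(-1, 144)), -1) = Pow(Add(7, -144), -1) = Pow(-137, -1) = Rational(-1, 137)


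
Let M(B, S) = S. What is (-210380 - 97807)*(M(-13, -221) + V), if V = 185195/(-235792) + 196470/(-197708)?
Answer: 800169853764229443/11654491184 ≈ 6.8658e+7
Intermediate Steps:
V = -20735146825/11654491184 (V = 185195*(-1/235792) + 196470*(-1/197708) = -185195/235792 - 98235/98854 = -20735146825/11654491184 ≈ -1.7792)
(-210380 - 97807)*(M(-13, -221) + V) = (-210380 - 97807)*(-221 - 20735146825/11654491184) = -308187*(-2596377698489/11654491184) = 800169853764229443/11654491184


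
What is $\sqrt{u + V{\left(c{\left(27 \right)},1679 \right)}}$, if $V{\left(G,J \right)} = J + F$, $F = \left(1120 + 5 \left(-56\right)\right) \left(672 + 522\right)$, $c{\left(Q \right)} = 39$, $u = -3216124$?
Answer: $i \sqrt{2211485} \approx 1487.1 i$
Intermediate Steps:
$F = 1002960$ ($F = \left(1120 - 280\right) 1194 = 840 \cdot 1194 = 1002960$)
$V{\left(G,J \right)} = 1002960 + J$ ($V{\left(G,J \right)} = J + 1002960 = 1002960 + J$)
$\sqrt{u + V{\left(c{\left(27 \right)},1679 \right)}} = \sqrt{-3216124 + \left(1002960 + 1679\right)} = \sqrt{-3216124 + 1004639} = \sqrt{-2211485} = i \sqrt{2211485}$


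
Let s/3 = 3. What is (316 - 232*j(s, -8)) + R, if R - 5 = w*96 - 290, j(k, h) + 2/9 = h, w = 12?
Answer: 27815/9 ≈ 3090.6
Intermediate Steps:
s = 9 (s = 3*3 = 9)
j(k, h) = -2/9 + h
R = 867 (R = 5 + (12*96 - 290) = 5 + (1152 - 290) = 5 + 862 = 867)
(316 - 232*j(s, -8)) + R = (316 - 232*(-2/9 - 8)) + 867 = (316 - 232*(-74/9)) + 867 = (316 + 17168/9) + 867 = 20012/9 + 867 = 27815/9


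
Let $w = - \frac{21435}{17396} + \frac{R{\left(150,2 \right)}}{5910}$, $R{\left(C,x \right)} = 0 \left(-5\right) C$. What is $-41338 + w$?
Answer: $- \frac{719137283}{17396} \approx -41339.0$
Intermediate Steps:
$R{\left(C,x \right)} = 0$ ($R{\left(C,x \right)} = 0 C = 0$)
$w = - \frac{21435}{17396}$ ($w = - \frac{21435}{17396} + \frac{0}{5910} = \left(-21435\right) \frac{1}{17396} + 0 \cdot \frac{1}{5910} = - \frac{21435}{17396} + 0 = - \frac{21435}{17396} \approx -1.2322$)
$-41338 + w = -41338 - \frac{21435}{17396} = - \frac{719137283}{17396}$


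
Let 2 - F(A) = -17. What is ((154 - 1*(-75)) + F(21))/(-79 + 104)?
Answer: 248/25 ≈ 9.9200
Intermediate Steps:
F(A) = 19 (F(A) = 2 - 1*(-17) = 2 + 17 = 19)
((154 - 1*(-75)) + F(21))/(-79 + 104) = ((154 - 1*(-75)) + 19)/(-79 + 104) = ((154 + 75) + 19)/25 = (229 + 19)*(1/25) = 248*(1/25) = 248/25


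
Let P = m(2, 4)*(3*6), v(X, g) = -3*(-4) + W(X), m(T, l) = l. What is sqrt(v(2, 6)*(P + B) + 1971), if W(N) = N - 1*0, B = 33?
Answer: sqrt(3441) ≈ 58.660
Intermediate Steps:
W(N) = N (W(N) = N + 0 = N)
v(X, g) = 12 + X (v(X, g) = -3*(-4) + X = 12 + X)
P = 72 (P = 4*(3*6) = 4*18 = 72)
sqrt(v(2, 6)*(P + B) + 1971) = sqrt((12 + 2)*(72 + 33) + 1971) = sqrt(14*105 + 1971) = sqrt(1470 + 1971) = sqrt(3441)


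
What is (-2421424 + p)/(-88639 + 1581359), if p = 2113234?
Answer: -30819/149272 ≈ -0.20646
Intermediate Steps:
(-2421424 + p)/(-88639 + 1581359) = (-2421424 + 2113234)/(-88639 + 1581359) = -308190/1492720 = -308190*1/1492720 = -30819/149272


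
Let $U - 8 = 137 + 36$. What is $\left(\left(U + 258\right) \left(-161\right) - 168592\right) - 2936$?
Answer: $-242207$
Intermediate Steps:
$U = 181$ ($U = 8 + \left(137 + 36\right) = 8 + 173 = 181$)
$\left(\left(U + 258\right) \left(-161\right) - 168592\right) - 2936 = \left(\left(181 + 258\right) \left(-161\right) - 168592\right) - 2936 = \left(439 \left(-161\right) - 168592\right) - 2936 = \left(-70679 - 168592\right) - 2936 = -239271 - 2936 = -242207$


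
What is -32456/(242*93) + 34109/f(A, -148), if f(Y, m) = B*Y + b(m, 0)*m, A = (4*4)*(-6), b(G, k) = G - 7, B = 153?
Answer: 249915121/92859756 ≈ 2.6913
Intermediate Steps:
b(G, k) = -7 + G
A = -96 (A = 16*(-6) = -96)
f(Y, m) = 153*Y + m*(-7 + m) (f(Y, m) = 153*Y + (-7 + m)*m = 153*Y + m*(-7 + m))
-32456/(242*93) + 34109/f(A, -148) = -32456/(242*93) + 34109/(153*(-96) - 148*(-7 - 148)) = -32456/22506 + 34109/(-14688 - 148*(-155)) = -32456*1/22506 + 34109/(-14688 + 22940) = -16228/11253 + 34109/8252 = 249915121/92859756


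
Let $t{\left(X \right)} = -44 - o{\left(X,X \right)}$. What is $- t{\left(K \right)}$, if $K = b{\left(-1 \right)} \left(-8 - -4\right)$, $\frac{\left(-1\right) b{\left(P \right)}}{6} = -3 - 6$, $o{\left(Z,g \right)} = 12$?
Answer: $56$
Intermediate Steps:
$b{\left(P \right)} = 54$ ($b{\left(P \right)} = - 6 \left(-3 - 6\right) = \left(-6\right) \left(-9\right) = 54$)
$K = -216$ ($K = 54 \left(-8 - -4\right) = 54 \left(-8 + 4\right) = 54 \left(-4\right) = -216$)
$t{\left(X \right)} = -56$ ($t{\left(X \right)} = -44 - 12 = -56$)
$- t{\left(K \right)} = \left(-1\right) \left(-56\right) = 56$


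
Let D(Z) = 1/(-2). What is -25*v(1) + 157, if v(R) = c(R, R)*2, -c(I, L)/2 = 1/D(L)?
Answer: -43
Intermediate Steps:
D(Z) = -½
c(I, L) = 4 (c(I, L) = -2/(-½) = -2*(-2) = 4)
v(R) = 8 (v(R) = 4*2 = 8)
-25*v(1) + 157 = -25*8 + 157 = -200 + 157 = -43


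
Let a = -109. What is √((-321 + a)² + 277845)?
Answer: √462745 ≈ 680.25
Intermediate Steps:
√((-321 + a)² + 277845) = √((-321 - 109)² + 277845) = √((-430)² + 277845) = √(184900 + 277845) = √462745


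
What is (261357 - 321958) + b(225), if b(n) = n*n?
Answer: -9976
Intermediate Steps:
b(n) = n²
(261357 - 321958) + b(225) = (261357 - 321958) + 225² = -60601 + 50625 = -9976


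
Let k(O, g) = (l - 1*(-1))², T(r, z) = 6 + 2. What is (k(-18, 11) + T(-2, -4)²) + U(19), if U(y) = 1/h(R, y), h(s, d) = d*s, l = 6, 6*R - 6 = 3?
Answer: 6443/57 ≈ 113.04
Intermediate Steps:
R = 3/2 (R = 1 + (⅙)*3 = 1 + ½ = 3/2 ≈ 1.5000)
T(r, z) = 8
k(O, g) = 49 (k(O, g) = (6 - 1*(-1))² = (6 + 1)² = 7² = 49)
U(y) = 2/(3*y) (U(y) = 1/(y*(3/2)) = 1/(3*y/2) = 2/(3*y))
(k(-18, 11) + T(-2, -4)²) + U(19) = (49 + 8²) + (⅔)/19 = (49 + 64) + (⅔)*(1/19) = 113 + 2/57 = 6443/57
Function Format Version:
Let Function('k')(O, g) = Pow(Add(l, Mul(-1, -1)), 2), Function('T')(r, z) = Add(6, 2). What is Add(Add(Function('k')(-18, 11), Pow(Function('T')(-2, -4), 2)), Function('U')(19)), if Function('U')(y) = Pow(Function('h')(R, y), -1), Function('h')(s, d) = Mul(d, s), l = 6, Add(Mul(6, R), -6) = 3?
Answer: Rational(6443, 57) ≈ 113.04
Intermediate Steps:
R = Rational(3, 2) (R = Add(1, Mul(Rational(1, 6), 3)) = Add(1, Rational(1, 2)) = Rational(3, 2) ≈ 1.5000)
Function('T')(r, z) = 8
Function('k')(O, g) = 49 (Function('k')(O, g) = Pow(Add(6, Mul(-1, -1)), 2) = Pow(Add(6, 1), 2) = Pow(7, 2) = 49)
Function('U')(y) = Mul(Rational(2, 3), Pow(y, -1)) (Function('U')(y) = Pow(Mul(y, Rational(3, 2)), -1) = Pow(Mul(Rational(3, 2), y), -1) = Mul(Rational(2, 3), Pow(y, -1)))
Add(Add(Function('k')(-18, 11), Pow(Function('T')(-2, -4), 2)), Function('U')(19)) = Add(Add(49, Pow(8, 2)), Mul(Rational(2, 3), Pow(19, -1))) = Add(Add(49, 64), Mul(Rational(2, 3), Rational(1, 19))) = Add(113, Rational(2, 57)) = Rational(6443, 57)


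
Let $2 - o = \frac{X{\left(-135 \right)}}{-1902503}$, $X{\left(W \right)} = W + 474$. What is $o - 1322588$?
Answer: $- \frac{2516223832419}{1902503} \approx -1.3226 \cdot 10^{6}$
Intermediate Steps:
$X{\left(W \right)} = 474 + W$
$o = \frac{3805345}{1902503}$ ($o = 2 - \frac{474 - 135}{-1902503} = 2 - 339 \left(- \frac{1}{1902503}\right) = 2 - - \frac{339}{1902503} = 2 + \frac{339}{1902503} = \frac{3805345}{1902503} \approx 2.0002$)
$o - 1322588 = \frac{3805345}{1902503} - 1322588 = - \frac{2516223832419}{1902503}$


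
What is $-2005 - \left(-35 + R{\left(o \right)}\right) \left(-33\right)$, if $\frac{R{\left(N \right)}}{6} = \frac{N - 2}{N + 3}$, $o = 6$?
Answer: $-3072$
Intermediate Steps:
$R{\left(N \right)} = \frac{6 \left(-2 + N\right)}{3 + N}$ ($R{\left(N \right)} = 6 \frac{N - 2}{N + 3} = 6 \frac{-2 + N}{3 + N} = \frac{6 \left(-2 + N\right)}{3 + N}$)
$-2005 - \left(-35 + R{\left(o \right)}\right) \left(-33\right) = -2005 - \left(-35 + \frac{6 \left(-2 + 6\right)}{3 + 6}\right) \left(-33\right) = -2005 - \left(-35 + 6 \cdot \frac{1}{9} \cdot 4\right) \left(-33\right) = -2005 - \left(-35 + \frac{8}{3}\right) \left(-33\right) = -2005 - \left(- \frac{97}{3}\right) \left(-33\right) = -2005 - 1067 = -3072$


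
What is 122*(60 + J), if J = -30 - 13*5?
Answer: -4270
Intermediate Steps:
J = -95 (J = -30 - 65 = -95)
122*(60 + J) = 122*(60 - 95) = 122*(-35) = -4270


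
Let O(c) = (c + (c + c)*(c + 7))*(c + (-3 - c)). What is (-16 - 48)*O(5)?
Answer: 24000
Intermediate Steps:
O(c) = -3*c - 6*c*(7 + c) (O(c) = (c + (2*c)*(7 + c))*(-3) = (c + 2*c*(7 + c))*(-3) = -3*c - 6*c*(7 + c))
(-16 - 48)*O(5) = (-16 - 48)*(-3*5*(15 + 2*5)) = -(-192)*5*(15 + 10) = -(-192)*5*25 = -64*(-375) = 24000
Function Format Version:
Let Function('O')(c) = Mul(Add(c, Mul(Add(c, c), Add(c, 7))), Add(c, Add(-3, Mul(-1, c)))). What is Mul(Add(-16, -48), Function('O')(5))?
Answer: 24000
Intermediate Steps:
Function('O')(c) = Add(Mul(-3, c), Mul(-6, c, Add(7, c))) (Function('O')(c) = Mul(Add(c, Mul(Mul(2, c), Add(7, c))), -3) = Mul(Add(c, Mul(2, c, Add(7, c))), -3) = Add(Mul(-3, c), Mul(-6, c, Add(7, c))))
Mul(Add(-16, -48), Function('O')(5)) = Mul(Add(-16, -48), Mul(-3, 5, Add(15, Mul(2, 5)))) = Mul(-64, Mul(-3, 5, Add(15, 10))) = Mul(-64, Mul(-3, 5, 25)) = Mul(-64, -375) = 24000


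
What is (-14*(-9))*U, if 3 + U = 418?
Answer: 52290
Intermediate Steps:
U = 415 (U = -3 + 418 = 415)
(-14*(-9))*U = -14*(-9)*415 = 126*415 = 52290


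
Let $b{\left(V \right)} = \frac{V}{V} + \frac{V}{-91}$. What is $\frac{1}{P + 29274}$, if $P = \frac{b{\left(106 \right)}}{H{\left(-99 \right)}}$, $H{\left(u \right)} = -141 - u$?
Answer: $\frac{1274}{37295081} \approx 3.416 \cdot 10^{-5}$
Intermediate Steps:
$b{\left(V \right)} = 1 - \frac{V}{91}$ ($b{\left(V \right)} = 1 + V \left(- \frac{1}{91}\right) = 1 - \frac{V}{91}$)
$P = \frac{5}{1274}$ ($P = \frac{1 - \frac{106}{91}}{-141 - -99} = \frac{1 - \frac{106}{91}}{-141 + 99} = - \frac{15}{91 \left(-42\right)} = \left(- \frac{15}{91}\right) \left(- \frac{1}{42}\right) = \frac{5}{1274} \approx 0.0039246$)
$\frac{1}{P + 29274} = \frac{1}{\frac{5}{1274} + 29274} = \frac{1}{\frac{37295081}{1274}} = \frac{1274}{37295081}$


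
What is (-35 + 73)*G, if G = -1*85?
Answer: -3230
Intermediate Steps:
G = -85
(-35 + 73)*G = (-35 + 73)*(-85) = 38*(-85) = -3230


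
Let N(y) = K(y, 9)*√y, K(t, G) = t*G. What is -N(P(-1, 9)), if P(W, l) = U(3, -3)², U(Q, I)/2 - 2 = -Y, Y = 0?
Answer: -576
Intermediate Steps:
K(t, G) = G*t
U(Q, I) = 4 (U(Q, I) = 4 + 2*(-1*0) = 4 + 2*0 = 4 + 0 = 4)
P(W, l) = 16 (P(W, l) = 4² = 16)
N(y) = 9*y^(3/2) (N(y) = (9*y)*√y = 9*y^(3/2))
-N(P(-1, 9)) = -9*16^(3/2) = -9*64 = -1*576 = -576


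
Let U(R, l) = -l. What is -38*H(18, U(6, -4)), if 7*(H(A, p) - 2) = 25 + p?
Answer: -1634/7 ≈ -233.43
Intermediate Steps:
H(A, p) = 39/7 + p/7 (H(A, p) = 2 + (25 + p)/7 = 2 + (25/7 + p/7) = 39/7 + p/7)
-38*H(18, U(6, -4)) = -38*(39/7 + (-1*(-4))/7) = -38*(39/7 + (⅐)*4) = -38*(39/7 + 4/7) = -38*43/7 = -1634/7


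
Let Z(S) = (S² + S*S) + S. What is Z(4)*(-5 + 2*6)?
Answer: 252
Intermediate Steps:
Z(S) = S + 2*S² (Z(S) = (S² + S²) + S = 2*S² + S = S + 2*S²)
Z(4)*(-5 + 2*6) = (4*(1 + 2*4))*(-5 + 2*6) = (4*(1 + 8))*(-5 + 12) = (4*9)*7 = 36*7 = 252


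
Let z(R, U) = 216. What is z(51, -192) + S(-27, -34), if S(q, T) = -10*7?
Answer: 146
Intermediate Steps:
S(q, T) = -70
z(51, -192) + S(-27, -34) = 216 - 70 = 146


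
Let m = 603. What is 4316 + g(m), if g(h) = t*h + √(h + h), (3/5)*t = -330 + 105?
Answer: -221809 + 3*√134 ≈ -2.2177e+5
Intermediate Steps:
t = -375 (t = 5*(-330 + 105)/3 = (5/3)*(-225) = -375)
g(h) = -375*h + √2*√h (g(h) = -375*h + √(h + h) = -375*h + √(2*h) = -375*h + √2*√h)
4316 + g(m) = 4316 + (-375*603 + √2*√603) = 4316 + (-226125 + √2*(3*√67)) = 4316 + (-226125 + 3*√134) = -221809 + 3*√134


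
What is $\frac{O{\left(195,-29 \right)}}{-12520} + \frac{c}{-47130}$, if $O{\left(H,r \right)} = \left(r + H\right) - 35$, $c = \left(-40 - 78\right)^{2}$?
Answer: $- \frac{18050251}{59006760} \approx -0.3059$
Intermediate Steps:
$c = 13924$ ($c = \left(-118\right)^{2} = 13924$)
$O{\left(H,r \right)} = -35 + H + r$ ($O{\left(H,r \right)} = \left(H + r\right) - 35 = -35 + H + r$)
$\frac{O{\left(195,-29 \right)}}{-12520} + \frac{c}{-47130} = \frac{-35 + 195 - 29}{-12520} + \frac{13924}{-47130} = 131 \left(- \frac{1}{12520}\right) + 13924 \left(- \frac{1}{47130}\right) = - \frac{131}{12520} - \frac{6962}{23565} = - \frac{18050251}{59006760}$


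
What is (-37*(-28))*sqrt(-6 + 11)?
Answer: 1036*sqrt(5) ≈ 2316.6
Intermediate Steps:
(-37*(-28))*sqrt(-6 + 11) = 1036*sqrt(5)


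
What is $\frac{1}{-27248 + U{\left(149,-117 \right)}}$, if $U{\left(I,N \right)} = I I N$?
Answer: $- \frac{1}{2624765} \approx -3.8099 \cdot 10^{-7}$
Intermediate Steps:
$U{\left(I,N \right)} = N I^{2}$ ($U{\left(I,N \right)} = I^{2} N = N I^{2}$)
$\frac{1}{-27248 + U{\left(149,-117 \right)}} = \frac{1}{-27248 - 117 \cdot 149^{2}} = \frac{1}{-27248 - 2597517} = \frac{1}{-2624765} = - \frac{1}{2624765}$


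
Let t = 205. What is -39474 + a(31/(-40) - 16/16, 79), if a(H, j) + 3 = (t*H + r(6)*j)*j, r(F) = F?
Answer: -246217/8 ≈ -30777.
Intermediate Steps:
a(H, j) = -3 + j*(6*j + 205*H) (a(H, j) = -3 + (205*H + 6*j)*j = -3 + (6*j + 205*H)*j = -3 + j*(6*j + 205*H))
-39474 + a(31/(-40) - 16/16, 79) = -39474 + (-3 + 6*79**2 + 205*(31/(-40) - 16/16)*79) = -39474 + (-3 + 6*6241 + 205*(31*(-1/40) - 16*1/16)*79) = -39474 + (-3 + 37446 + 205*(-31/40 - 1)*79) = -39474 + (-3 + 37446 + 205*(-71/40)*79) = -39474 + (-3 + 37446 - 229969/8) = -39474 + 69575/8 = -246217/8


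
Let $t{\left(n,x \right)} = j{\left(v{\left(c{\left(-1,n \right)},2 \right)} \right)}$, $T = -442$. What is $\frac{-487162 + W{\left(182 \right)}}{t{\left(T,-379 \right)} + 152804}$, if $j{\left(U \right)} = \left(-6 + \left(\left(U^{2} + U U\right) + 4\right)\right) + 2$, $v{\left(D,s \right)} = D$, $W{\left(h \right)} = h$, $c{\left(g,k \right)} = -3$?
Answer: $- \frac{243490}{76411} \approx -3.1866$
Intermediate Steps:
$j{\left(U \right)} = 2 U^{2}$ ($j{\left(U \right)} = \left(-6 + \left(\left(U^{2} + U^{2}\right) + 4\right)\right) + 2 = \left(-6 + \left(2 U^{2} + 4\right)\right) + 2 = \left(-6 + \left(4 + 2 U^{2}\right)\right) + 2 = \left(-2 + 2 U^{2}\right) + 2 = 2 U^{2}$)
$t{\left(n,x \right)} = 18$ ($t{\left(n,x \right)} = 2 \left(-3\right)^{2} = 2 \cdot 9 = 18$)
$\frac{-487162 + W{\left(182 \right)}}{t{\left(T,-379 \right)} + 152804} = \frac{-487162 + 182}{18 + 152804} = - \frac{486980}{152822} = \left(-486980\right) \frac{1}{152822} = - \frac{243490}{76411}$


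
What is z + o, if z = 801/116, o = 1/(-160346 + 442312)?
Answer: 112927441/16354028 ≈ 6.9052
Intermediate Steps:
o = 1/281966 ≈ 3.5465e-6
z = 801/116 (z = (1/116)*801 = 801/116 ≈ 6.9052)
z + o = 801/116 + 1/281966 = 112927441/16354028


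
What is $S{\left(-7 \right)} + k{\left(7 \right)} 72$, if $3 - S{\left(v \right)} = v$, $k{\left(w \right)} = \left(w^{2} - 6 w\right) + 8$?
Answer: $1090$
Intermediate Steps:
$k{\left(w \right)} = 8 + w^{2} - 6 w$
$S{\left(v \right)} = 3 - v$
$S{\left(-7 \right)} + k{\left(7 \right)} 72 = \left(3 - -7\right) + \left(8 + 7^{2} - 42\right) 72 = \left(3 + 7\right) + \left(8 + 49 - 42\right) 72 = 10 + 15 \cdot 72 = 10 + 1080 = 1090$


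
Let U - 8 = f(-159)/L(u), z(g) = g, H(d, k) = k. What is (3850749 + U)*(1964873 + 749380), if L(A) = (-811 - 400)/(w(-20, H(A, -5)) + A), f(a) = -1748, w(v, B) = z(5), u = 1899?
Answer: 1809474179811501/173 ≈ 1.0459e+13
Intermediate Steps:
w(v, B) = 5
L(A) = -1211/(5 + A) (L(A) = (-811 - 400)/(5 + A) = -1211/(5 + A))
U = 476840/173 (U = 8 - 1748/((-1211/(5 + 1899))) = 8 - 1748/((-1211/1904)) = 8 - 1748/((-1211*1/1904)) = 8 - 1748/(-173/272) = 8 - 1748*(-272/173) = 8 + 475456/173 = 476840/173 ≈ 2756.3)
(3850749 + U)*(1964873 + 749380) = (3850749 + 476840/173)*(1964873 + 749380) = (666656417/173)*2714253 = 1809474179811501/173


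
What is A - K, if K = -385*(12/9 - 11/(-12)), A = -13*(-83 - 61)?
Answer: 10953/4 ≈ 2738.3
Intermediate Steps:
A = 1872 (A = -13*(-144) = 1872)
K = -3465/4 (K = -385*(12*(⅑) - 11*(-1/12)) = -385*(4/3 + 11/12) = -385*9/4 = -3465/4 ≈ -866.25)
A - K = 1872 - 1*(-3465/4) = 1872 + 3465/4 = 10953/4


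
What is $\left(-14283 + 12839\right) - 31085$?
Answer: $-32529$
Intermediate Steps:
$\left(-14283 + 12839\right) - 31085 = -1444 - 31085 = -32529$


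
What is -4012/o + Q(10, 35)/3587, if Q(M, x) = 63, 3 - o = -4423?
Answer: -7056103/7938031 ≈ -0.88890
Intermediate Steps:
o = 4426 (o = 3 - 1*(-4423) = 3 + 4423 = 4426)
-4012/o + Q(10, 35)/3587 = -4012/4426 + 63/3587 = -4012*1/4426 + 63*(1/3587) = -2006/2213 + 63/3587 = -7056103/7938031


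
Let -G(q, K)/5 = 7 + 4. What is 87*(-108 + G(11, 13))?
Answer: -14181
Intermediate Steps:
G(q, K) = -55 (G(q, K) = -5*(7 + 4) = -5*11 = -55)
87*(-108 + G(11, 13)) = 87*(-108 - 55) = 87*(-163) = -14181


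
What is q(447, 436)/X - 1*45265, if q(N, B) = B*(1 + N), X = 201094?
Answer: -4551162291/100547 ≈ -45264.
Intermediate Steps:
q(447, 436)/X - 1*45265 = (436*(1 + 447))/201094 - 1*45265 = (436*448)*(1/201094) - 45265 = 195328*(1/201094) - 45265 = 97664/100547 - 45265 = -4551162291/100547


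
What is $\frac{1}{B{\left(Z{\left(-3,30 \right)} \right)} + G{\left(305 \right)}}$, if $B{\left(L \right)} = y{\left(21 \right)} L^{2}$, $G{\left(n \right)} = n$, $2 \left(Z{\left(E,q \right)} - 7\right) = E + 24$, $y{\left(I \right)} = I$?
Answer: $\frac{4}{26945} \approx 0.00014845$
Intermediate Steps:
$Z{\left(E,q \right)} = 19 + \frac{E}{2}$ ($Z{\left(E,q \right)} = 7 + \frac{E + 24}{2} = 7 + \frac{24 + E}{2} = 7 + \left(12 + \frac{E}{2}\right) = 19 + \frac{E}{2}$)
$B{\left(L \right)} = 21 L^{2}$
$\frac{1}{B{\left(Z{\left(-3,30 \right)} \right)} + G{\left(305 \right)}} = \frac{1}{21 \left(19 + \frac{1}{2} \left(-3\right)\right)^{2} + 305} = \frac{1}{21 \left(19 - \frac{3}{2}\right)^{2} + 305} = \frac{1}{21 \left(\frac{35}{2}\right)^{2} + 305} = \frac{1}{21 \cdot \frac{1225}{4} + 305} = \frac{1}{\frac{25725}{4} + 305} = \frac{1}{\frac{26945}{4}} = \frac{4}{26945}$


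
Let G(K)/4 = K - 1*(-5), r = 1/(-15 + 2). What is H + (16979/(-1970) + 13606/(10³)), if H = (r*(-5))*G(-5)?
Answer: 491241/98500 ≈ 4.9872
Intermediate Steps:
r = -1/13 (r = 1/(-13) = -1/13 ≈ -0.076923)
G(K) = 20 + 4*K (G(K) = 4*(K - 1*(-5)) = 4*(K + 5) = 4*(5 + K) = 20 + 4*K)
H = 0 (H = (-1/13*(-5))*(20 + 4*(-5)) = 5*(20 - 20)/13 = (5/13)*0 = 0)
H + (16979/(-1970) + 13606/(10³)) = 0 + (16979/(-1970) + 13606/(10³)) = 0 + (16979*(-1/1970) + 13606/1000) = 0 + (-16979/1970 + 13606*(1/1000)) = 0 + (-16979/1970 + 6803/500) = 0 + 491241/98500 = 491241/98500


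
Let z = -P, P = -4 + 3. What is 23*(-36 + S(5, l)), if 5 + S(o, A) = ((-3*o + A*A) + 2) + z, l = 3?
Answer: -1012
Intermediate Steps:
P = -1
z = 1 (z = -1*(-1) = 1)
S(o, A) = -2 + A² - 3*o (S(o, A) = -5 + (((-3*o + A*A) + 2) + 1) = -5 + (((-3*o + A²) + 2) + 1) = -5 + (((A² - 3*o) + 2) + 1) = -5 + ((2 + A² - 3*o) + 1) = -5 + (3 + A² - 3*o) = -2 + A² - 3*o)
23*(-36 + S(5, l)) = 23*(-36 + (-2 + 3² - 3*5)) = 23*(-36 + (-2 + 9 - 15)) = 23*(-36 - 8) = 23*(-44) = -1012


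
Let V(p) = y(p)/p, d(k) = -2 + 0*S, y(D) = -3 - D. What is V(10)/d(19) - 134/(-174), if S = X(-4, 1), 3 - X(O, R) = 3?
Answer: 2471/1740 ≈ 1.4201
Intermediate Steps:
X(O, R) = 0 (X(O, R) = 3 - 1*3 = 3 - 3 = 0)
S = 0
d(k) = -2 (d(k) = -2 + 0*0 = -2 + 0 = -2)
V(p) = (-3 - p)/p
V(10)/d(19) - 134/(-174) = ((-3 - 1*10)/10)/(-2) - 134/(-174) = ((-3 - 10)/10)*(-½) - 134*(-1/174) = ((⅒)*(-13))*(-½) + 67/87 = -13/10*(-½) + 67/87 = 13/20 + 67/87 = 2471/1740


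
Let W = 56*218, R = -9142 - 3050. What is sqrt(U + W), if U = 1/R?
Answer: sqrt(113416030470)/3048 ≈ 110.49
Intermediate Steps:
R = -12192
W = 12208
U = -1/12192 (U = 1/(-12192) = -1/12192 ≈ -8.2021e-5)
sqrt(U + W) = sqrt(-1/12192 + 12208) = sqrt(148839935/12192) = sqrt(113416030470)/3048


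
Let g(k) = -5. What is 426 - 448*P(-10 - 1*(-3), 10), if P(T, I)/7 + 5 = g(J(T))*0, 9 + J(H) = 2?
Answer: 16106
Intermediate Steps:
J(H) = -7 (J(H) = -9 + 2 = -7)
P(T, I) = -35 (P(T, I) = -35 + 7*(-5*0) = -35 + 7*0 = -35 + 0 = -35)
426 - 448*P(-10 - 1*(-3), 10) = 426 - 448*(-35) = 426 + 15680 = 16106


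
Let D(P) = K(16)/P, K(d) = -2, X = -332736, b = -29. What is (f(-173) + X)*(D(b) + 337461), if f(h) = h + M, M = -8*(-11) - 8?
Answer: -3257188073559/29 ≈ -1.1232e+11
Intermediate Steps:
M = 80 (M = 88 - 8 = 80)
D(P) = -2/P
f(h) = 80 + h (f(h) = h + 80 = 80 + h)
(f(-173) + X)*(D(b) + 337461) = ((80 - 173) - 332736)*(-2/(-29) + 337461) = (-93 - 332736)*(-2*(-1/29) + 337461) = -332829*(2/29 + 337461) = -332829*9786371/29 = -3257188073559/29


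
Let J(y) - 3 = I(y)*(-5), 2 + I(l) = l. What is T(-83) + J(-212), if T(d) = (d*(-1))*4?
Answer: 1405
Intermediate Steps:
T(d) = -4*d (T(d) = -d*4 = -4*d)
I(l) = -2 + l
J(y) = 13 - 5*y (J(y) = 3 + (-2 + y)*(-5) = 3 + (10 - 5*y) = 13 - 5*y)
T(-83) + J(-212) = -4*(-83) + (13 - 5*(-212)) = 332 + (13 + 1060) = 332 + 1073 = 1405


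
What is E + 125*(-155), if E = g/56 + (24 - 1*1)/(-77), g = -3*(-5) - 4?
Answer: -1705009/88 ≈ -19375.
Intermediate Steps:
g = 11 (g = 15 - 4 = 11)
E = -9/88 (E = 11/56 + (24 - 1*1)/(-77) = 11*(1/56) + (24 - 1)*(-1/77) = 11/56 + 23*(-1/77) = 11/56 - 23/77 = -9/88 ≈ -0.10227)
E + 125*(-155) = -9/88 + 125*(-155) = -9/88 - 19375 = -1705009/88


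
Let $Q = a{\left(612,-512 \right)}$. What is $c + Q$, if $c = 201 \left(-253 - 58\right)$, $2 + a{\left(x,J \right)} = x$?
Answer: $-61901$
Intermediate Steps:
$a{\left(x,J \right)} = -2 + x$
$Q = 610$ ($Q = -2 + 612 = 610$)
$c = -62511$ ($c = 201 \left(-311\right) = -62511$)
$c + Q = -62511 + 610 = -61901$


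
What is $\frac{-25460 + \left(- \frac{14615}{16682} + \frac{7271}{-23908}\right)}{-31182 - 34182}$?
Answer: $\frac{5077382704001}{13034668472592} \approx 0.38953$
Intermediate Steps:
$\frac{-25460 + \left(- \frac{14615}{16682} + \frac{7271}{-23908}\right)}{-31182 - 34182} = \frac{-25460 + \left(\left(-14615\right) \frac{1}{16682} + 7271 \left(- \frac{1}{23908}\right)\right)}{-65364} = \left(-25460 - \frac{235355121}{199416628}\right) \left(- \frac{1}{65364}\right) = \left(- \frac{5077382704001}{199416628}\right) \left(- \frac{1}{65364}\right) = \frac{5077382704001}{13034668472592}$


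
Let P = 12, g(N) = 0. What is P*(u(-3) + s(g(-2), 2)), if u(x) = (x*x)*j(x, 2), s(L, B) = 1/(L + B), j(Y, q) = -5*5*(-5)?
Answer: 13506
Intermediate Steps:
j(Y, q) = 125 (j(Y, q) = -25*(-5) = 125)
s(L, B) = 1/(B + L)
u(x) = 125*x² (u(x) = (x*x)*125 = x²*125 = 125*x²)
P*(u(-3) + s(g(-2), 2)) = 12*(125*(-3)² + 1/(2 + 0)) = 12*(125*9 + 1/2) = 12*(1125 + ½) = 12*(2251/2) = 13506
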